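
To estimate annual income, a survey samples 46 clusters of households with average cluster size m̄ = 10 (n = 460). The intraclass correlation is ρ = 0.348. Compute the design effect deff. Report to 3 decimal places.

4.132

deff = 1 + (10 − 1)·0.348 = 1 + 3.132 = 4.132.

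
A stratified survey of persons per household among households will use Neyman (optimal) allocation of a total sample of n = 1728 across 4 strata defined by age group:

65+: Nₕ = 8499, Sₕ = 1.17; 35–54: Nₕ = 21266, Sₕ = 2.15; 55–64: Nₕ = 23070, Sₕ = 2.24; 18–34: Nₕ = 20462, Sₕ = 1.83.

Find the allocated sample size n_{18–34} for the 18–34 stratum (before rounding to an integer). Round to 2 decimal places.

446.90

Neyman allocation: nₕ = n·NₕSₕ / Σⱼ NⱼSⱼ.
Σ NⱼSⱼ = 8499·1.17 + 21266·2.15 + 23070·2.24 + 20462·1.83 = 144787.99.
n_{18–34} = 1728·20462·1.83 / 144787.99 = 446.90.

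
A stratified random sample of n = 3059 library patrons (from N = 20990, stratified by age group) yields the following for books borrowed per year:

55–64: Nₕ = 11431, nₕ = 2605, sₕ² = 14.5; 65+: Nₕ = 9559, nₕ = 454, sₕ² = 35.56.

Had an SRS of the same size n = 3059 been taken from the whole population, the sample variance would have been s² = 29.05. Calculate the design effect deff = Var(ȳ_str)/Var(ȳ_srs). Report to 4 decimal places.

Var(ȳ_str) = Σ Wₕ²(1−fₕ)sₕ²/nₕ with Wₕ = Nₕ/20990:
  55–64: (11431/20990)²·(1−2605/11431)·14.5/2605 = 0.0012746283
  65+: (9559/20990)²·(1−454/9559)·35.56/454 = 0.015472961
  → Var(ȳ_str) = 0.016747589.
Var(ȳ_srs) = (1 − 3059/20990)·29.05/3059 = 0.0081125751.
deff = 0.016747589 / 0.0081125751 = 2.0644.

2.0644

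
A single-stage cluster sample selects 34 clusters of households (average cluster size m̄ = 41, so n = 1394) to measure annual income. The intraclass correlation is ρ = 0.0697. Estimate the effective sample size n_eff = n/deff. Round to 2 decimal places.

368.00

deff = 1 + (41 − 1)·0.0697 = 1 + 2.788 = 3.788.
n_eff = 1394 / 3.788 = 368.00.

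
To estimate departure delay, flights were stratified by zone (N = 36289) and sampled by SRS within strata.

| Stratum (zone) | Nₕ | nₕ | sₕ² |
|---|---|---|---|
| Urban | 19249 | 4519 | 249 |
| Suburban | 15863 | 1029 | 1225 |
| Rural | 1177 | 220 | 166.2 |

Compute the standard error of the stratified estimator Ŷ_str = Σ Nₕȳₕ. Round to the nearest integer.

17222

Var(Ŷ_str) = Σₕ Nₕ²(1 − fₕ)sₕ²/nₕ.
Urban: 19249²·(1 − 4519/19249)·249/4519 = 1.5623126 × 10^7.
Suburban: 15863²·(1 − 1029/15863)·1225/1029 = 2.8013303 × 10^8.
Rural: 1177²·(1 − 220/1177)·166.2/220 = 850935.69.
Sum = 2.9660709 × 10^8.
SE = √(2.9660709 × 10^8) = 17222.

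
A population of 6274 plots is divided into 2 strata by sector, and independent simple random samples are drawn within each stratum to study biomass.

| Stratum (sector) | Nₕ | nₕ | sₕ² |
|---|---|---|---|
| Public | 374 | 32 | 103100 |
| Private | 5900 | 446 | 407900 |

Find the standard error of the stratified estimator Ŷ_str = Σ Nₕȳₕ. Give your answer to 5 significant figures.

172750

Var(Ŷ_str) = Σₕ Nₕ²(1 − fₕ)sₕ²/nₕ.
Public: 374²·(1 − 32/374)·103100/32 = 4.1210359 × 10^8.
Private: 5900²·(1 − 446/5900)·407900/446 = 2.9429711 × 10^10.
Sum = 2.9841815 × 10^10.
SE = √(2.9841815 × 10^10) = 172750.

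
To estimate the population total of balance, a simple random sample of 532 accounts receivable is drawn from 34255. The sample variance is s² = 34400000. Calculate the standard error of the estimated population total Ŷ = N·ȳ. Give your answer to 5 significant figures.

8.6427 × 10^6

Var(Ŷ) = N²·Var(ȳ) = N²·(1 − n/N)·s²/n.
f = 532/34255 = 0.01553058; Var(ȳ) = 0.98446942·34400000/532 = 63657.421.
Var(Ŷ) = 34255² · 63657.421 = 7.4695938 × 10^13.
SE(Ŷ) = √(7.4695938 × 10^13) = 8.6427 × 10^6.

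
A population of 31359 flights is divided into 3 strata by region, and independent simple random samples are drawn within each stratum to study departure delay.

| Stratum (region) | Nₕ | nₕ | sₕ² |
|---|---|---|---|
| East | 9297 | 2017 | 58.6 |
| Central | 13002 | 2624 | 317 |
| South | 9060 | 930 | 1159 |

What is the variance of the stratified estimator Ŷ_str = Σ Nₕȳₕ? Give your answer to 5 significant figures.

1.1006 × 10^8

Var(Ŷ_str) = Σₕ Nₕ²(1 − fₕ)sₕ²/nₕ.
East: 9297²·(1 − 2017/9297)·58.6/2017 = 1.9663731 × 10^6.
Central: 13002²·(1 − 2624/13002)·317/2624 = 1.6301188 × 10^7.
South: 9060²·(1 − 930/9060)·1159/930 = 9.1795043 × 10^7.
Sum = 1.100626 × 10^8.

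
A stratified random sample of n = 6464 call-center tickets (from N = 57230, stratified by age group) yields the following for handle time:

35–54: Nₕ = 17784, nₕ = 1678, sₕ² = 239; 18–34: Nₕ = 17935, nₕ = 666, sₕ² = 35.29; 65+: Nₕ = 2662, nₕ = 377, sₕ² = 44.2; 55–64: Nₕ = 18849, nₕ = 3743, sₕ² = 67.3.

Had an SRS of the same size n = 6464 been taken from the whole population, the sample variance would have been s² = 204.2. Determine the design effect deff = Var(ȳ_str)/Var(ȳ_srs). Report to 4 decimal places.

0.6869

Var(ȳ_str) = Σ Wₕ²(1−fₕ)sₕ²/nₕ with Wₕ = Nₕ/57230:
  35–54: (17784/57230)²·(1−1678/17784)·239/1678 = 0.012455914
  18–34: (17935/57230)²·(1−666/17935)·35.29/666 = 0.0050107012
  65+: (2662/57230)²·(1−377/2662)·44.2/377 = 2.1773472 × 10^-4
  55–64: (18849/57230)²·(1−3743/18849)·67.3/3743 = 0.0015630956
  → Var(ȳ_str) = 0.019247446.
Var(ȳ_srs) = (1 − 6464/57230)·204.2/6464 = 0.028022288.
deff = 0.019247446 / 0.028022288 = 0.6869.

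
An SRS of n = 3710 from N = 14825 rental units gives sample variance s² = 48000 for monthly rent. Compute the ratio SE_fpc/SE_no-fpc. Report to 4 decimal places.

0.8659

f = n/N = 3710/14825 = 0.25025295.
SE_no-fpc = √(s²/n) = 3.5969439; SE_fpc = √((1−f)s²/n) = 3.1145194.
Ratio = √(1−f) = 0.86587935.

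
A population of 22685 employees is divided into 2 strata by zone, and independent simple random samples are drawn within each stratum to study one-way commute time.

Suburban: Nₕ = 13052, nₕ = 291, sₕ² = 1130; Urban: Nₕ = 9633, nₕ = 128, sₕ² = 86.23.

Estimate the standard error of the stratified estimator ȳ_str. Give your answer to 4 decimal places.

Var(ȳ_str) = Σₕ Wₕ²(1 − fₕ)sₕ²/nₕ with Wₕ = Nₕ/N, N = 22685.
Suburban: Wₕ = 0.57535817; term = 0.57535817²·(1 − 0.02229543)·1130/291 = 1.2568101.
Urban: Wₕ = 0.42464183; term = 0.42464183²·(1 − 0.01328766)·86.23/128 = 0.11986283.
Sum = 1.3766729.
SE = √(1.3766729) = 1.1733.

1.1733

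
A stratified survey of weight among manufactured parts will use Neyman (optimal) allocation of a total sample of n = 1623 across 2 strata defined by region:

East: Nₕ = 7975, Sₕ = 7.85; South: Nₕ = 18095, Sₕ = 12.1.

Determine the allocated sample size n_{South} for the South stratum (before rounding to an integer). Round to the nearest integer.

1262

Neyman allocation: nₕ = n·NₕSₕ / Σⱼ NⱼSⱼ.
Σ NⱼSⱼ = 7975·7.85 + 18095·12.1 = 281553.25.
n_{South} = 1623·18095·12.1 / 281553.25 = 1262.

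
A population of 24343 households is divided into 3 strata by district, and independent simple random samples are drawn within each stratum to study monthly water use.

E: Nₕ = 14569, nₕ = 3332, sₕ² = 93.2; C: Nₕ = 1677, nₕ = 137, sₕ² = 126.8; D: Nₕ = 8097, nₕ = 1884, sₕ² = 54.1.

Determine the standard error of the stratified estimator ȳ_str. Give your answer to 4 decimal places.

Var(ȳ_str) = Σₕ Wₕ²(1 − fₕ)sₕ²/nₕ with Wₕ = Nₕ/N, N = 24343.
E: Wₕ = 0.59848827; term = 0.59848827²·(1 − 0.22870478)·93.2/3332 = 0.0077275682.
C: Wₕ = 0.06889044; term = 0.06889044²·(1 − 0.08169350)·126.8/137 = 0.0040337063.
D: Wₕ = 0.33262129; term = 0.33262129²·(1 − 0.23267877)·54.1/1884 = 0.0024377752.
Sum = 0.01419905.
SE = √(0.01419905) = 0.1192.

0.1192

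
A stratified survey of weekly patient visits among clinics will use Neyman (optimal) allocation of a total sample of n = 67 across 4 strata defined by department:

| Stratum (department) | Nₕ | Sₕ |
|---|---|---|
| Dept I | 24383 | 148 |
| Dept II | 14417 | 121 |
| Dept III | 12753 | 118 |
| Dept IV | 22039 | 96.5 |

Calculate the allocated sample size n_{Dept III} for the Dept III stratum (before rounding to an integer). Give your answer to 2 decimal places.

11.22

Neyman allocation: nₕ = n·NₕSₕ / Σⱼ NⱼSⱼ.
Σ NⱼSⱼ = 24383·148 + 14417·121 + 12753·118 + 22039·96.5 = 8.9847585 × 10^6.
n_{Dept III} = 67·12753·118 / (8.9847585 × 10^6) = 11.22.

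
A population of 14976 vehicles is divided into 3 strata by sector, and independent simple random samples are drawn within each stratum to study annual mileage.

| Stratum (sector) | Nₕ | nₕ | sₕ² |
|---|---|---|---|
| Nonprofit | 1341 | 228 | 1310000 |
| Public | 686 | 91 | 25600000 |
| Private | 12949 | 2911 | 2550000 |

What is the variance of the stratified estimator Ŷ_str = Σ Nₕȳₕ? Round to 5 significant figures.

Var(Ŷ_str) = Σₕ Nₕ²(1 − fₕ)sₕ²/nₕ.
Nonprofit: 1341²·(1 − 228/1341)·1310000/228 = 8.5755186 × 10^9.
Public: 686²·(1 − 91/686)·25600000/91 = 1.1482585 × 10^11.
Private: 12949²·(1 − 2911/12949)·2550000/2911 = 1.1386268 × 10^11.
Sum = 2.3726405 × 10^11.

2.3726 × 10^11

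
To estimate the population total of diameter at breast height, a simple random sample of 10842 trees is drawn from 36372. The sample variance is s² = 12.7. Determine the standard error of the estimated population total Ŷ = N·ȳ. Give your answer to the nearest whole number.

1043

Var(Ŷ) = N²·Var(ȳ) = N²·(1 − n/N)·s²/n.
f = 10842/36372 = 0.29808644; Var(ȳ) = 0.70191356·12.7/10842 = 8.222009 × 10^-4.
Var(Ŷ) = 36372² · (8.222009 × 10^-4) = 1.087708 × 10^6.
SE(Ŷ) = √(1.087708 × 10^6) = 1043.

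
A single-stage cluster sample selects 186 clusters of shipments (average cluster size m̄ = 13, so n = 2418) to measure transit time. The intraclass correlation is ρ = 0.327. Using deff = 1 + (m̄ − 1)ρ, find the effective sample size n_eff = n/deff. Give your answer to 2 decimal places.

deff = 1 + (13 − 1)·0.327 = 1 + 3.924 = 4.924.
n_eff = 2418 / 4.924 = 491.06.

491.06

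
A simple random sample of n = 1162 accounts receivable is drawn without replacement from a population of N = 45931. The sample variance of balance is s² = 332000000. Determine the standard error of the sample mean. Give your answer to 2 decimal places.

527.72

Under SRS without replacement, Var(ȳ) = (1 − f)·s²/n with f = n/N = 1162/45931 = 0.02529882.
Var(ȳ) = (1 − 0.02529882)·332000000/1162 = 0.97470118·285714.29 = 278486.05.
SE(ȳ) = √(278486.05) = 527.72.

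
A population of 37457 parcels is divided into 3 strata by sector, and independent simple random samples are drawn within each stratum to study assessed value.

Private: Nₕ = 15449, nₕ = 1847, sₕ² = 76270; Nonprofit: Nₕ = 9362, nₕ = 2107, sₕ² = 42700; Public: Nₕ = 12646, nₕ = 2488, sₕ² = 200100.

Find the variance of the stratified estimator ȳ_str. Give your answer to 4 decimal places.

Var(ȳ_str) = Σₕ Wₕ²(1 − fₕ)sₕ²/nₕ with Wₕ = Nₕ/N, N = 37457.
Private: Wₕ = 0.41244627; term = 0.41244627²·(1 − 0.11955466)·76270/1847 = 6.1847765.
Nonprofit: Wₕ = 0.24993993; term = 0.24993993²·(1 − 0.22505875)·42700/2107 = 0.98107772.
Public: Wₕ = 0.33761380; term = 0.33761380²·(1 − 0.19674205)·200100/2488 = 7.3636327.
Sum = 14.529487.

14.5295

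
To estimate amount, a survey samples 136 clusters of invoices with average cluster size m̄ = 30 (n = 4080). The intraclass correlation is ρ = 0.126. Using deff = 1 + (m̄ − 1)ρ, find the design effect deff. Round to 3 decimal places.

deff = 1 + (30 − 1)·0.126 = 1 + 3.654 = 4.654.

4.654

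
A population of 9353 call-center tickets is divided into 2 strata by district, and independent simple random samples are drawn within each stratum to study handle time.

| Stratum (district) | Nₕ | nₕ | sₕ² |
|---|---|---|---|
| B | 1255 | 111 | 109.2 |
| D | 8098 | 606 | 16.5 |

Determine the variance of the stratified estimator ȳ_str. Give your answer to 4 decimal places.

0.0350

Var(ȳ_str) = Σₕ Wₕ²(1 − fₕ)sₕ²/nₕ with Wₕ = Nₕ/N, N = 9353.
B: Wₕ = 0.13418155; term = 0.13418155²·(1 − 0.08844622)·109.2/111 = 0.016146096.
D: Wₕ = 0.86581845; term = 0.86581845²·(1 − 0.07483329)·16.5/606 = 0.018883609.
Sum = 0.035029705.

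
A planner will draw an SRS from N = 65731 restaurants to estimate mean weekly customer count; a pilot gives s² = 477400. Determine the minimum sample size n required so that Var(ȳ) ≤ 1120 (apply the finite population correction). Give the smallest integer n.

Without fpc, n₀ = s²/D = 477400/1120 = 426.2500.
With fpc, (1 − n/N)·s²/n ≤ D requires n ≥ n₀/(1 + n₀/N) = 426.2500/(1 + 426.2500/65731) = 423.5037.
Rounding up, n = 424.

424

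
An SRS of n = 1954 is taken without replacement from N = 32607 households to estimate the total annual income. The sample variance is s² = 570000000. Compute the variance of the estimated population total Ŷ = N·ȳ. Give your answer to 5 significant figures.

2.9156 × 10^14

Var(Ŷ) = N²·Var(ȳ) = N²·(1 − n/N)·s²/n.
f = 1954/32607 = 0.05992578; Var(ȳ) = 0.94007422·570000000/1954 = 274228.41.
Var(Ŷ) = 32607² · 274228.41 = 2.9156416 × 10^14.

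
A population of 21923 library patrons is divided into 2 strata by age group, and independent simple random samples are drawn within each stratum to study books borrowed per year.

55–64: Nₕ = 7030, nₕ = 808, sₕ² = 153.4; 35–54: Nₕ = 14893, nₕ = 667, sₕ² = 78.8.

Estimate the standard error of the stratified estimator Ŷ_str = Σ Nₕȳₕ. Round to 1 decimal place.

Var(Ŷ_str) = Σₕ Nₕ²(1 − fₕ)sₕ²/nₕ.
55–64: 7030²·(1 − 808/7030)·153.4/808 = 8.3042293 × 10^6.
35–54: 14893²·(1 − 667/14893)·78.8/667 = 2.5030261 × 10^7.
Sum = 3.333449 × 10^7.
SE = √(3.333449 × 10^7) = 5773.6.

5773.6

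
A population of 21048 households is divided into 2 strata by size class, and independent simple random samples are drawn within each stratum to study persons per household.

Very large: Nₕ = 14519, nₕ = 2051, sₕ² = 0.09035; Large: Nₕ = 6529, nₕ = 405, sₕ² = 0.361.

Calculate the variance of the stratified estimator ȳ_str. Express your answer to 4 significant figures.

Var(ȳ_str) = Σₕ Wₕ²(1 − fₕ)sₕ²/nₕ with Wₕ = Nₕ/N, N = 21048.
Very large: Wₕ = 0.68980426; term = 0.68980426²·(1 − 0.14126317)·0.09035/2051 = 1.8000075 × 10^-5.
Large: Wₕ = 0.31019574; term = 0.31019574²·(1 − 0.06203094)·0.361/405 = 8.0447464 × 10^-5.
Sum = 9.8447539 × 10^-5.

9.845 × 10^-5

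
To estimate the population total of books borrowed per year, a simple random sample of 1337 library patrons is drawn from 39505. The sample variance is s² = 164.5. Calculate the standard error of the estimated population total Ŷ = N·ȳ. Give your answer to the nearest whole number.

13620

Var(Ŷ) = N²·Var(ȳ) = N²·(1 − n/N)·s²/n.
f = 1337/39505 = 0.03384382; Var(ȳ) = 0.96615618·164.5/1337 = 0.11887262.
Var(Ŷ) = 39505² · 0.11887262 = 1.8551796 × 10^8.
SE(Ŷ) = √(1.8551796 × 10^8) = 13620.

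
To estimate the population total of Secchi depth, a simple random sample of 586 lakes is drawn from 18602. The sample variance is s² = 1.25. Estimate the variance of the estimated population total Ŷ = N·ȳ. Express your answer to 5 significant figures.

714880

Var(Ŷ) = N²·Var(ȳ) = N²·(1 − n/N)·s²/n.
f = 586/18602 = 0.03150199; Var(ȳ) = 0.96849801·1.25/586 = 0.0020659087.
Var(Ŷ) = 18602² · 0.0020659087 = 714875.49.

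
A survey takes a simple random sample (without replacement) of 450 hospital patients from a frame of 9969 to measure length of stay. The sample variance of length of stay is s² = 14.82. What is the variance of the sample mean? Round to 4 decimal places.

Under SRS without replacement, Var(ȳ) = (1 − f)·s²/n with f = n/N = 450/9969 = 0.04513993.
Var(ȳ) = (1 − 0.04513993)·14.82/450 = 0.95486007·0.032933333 = 0.031446725.

0.0314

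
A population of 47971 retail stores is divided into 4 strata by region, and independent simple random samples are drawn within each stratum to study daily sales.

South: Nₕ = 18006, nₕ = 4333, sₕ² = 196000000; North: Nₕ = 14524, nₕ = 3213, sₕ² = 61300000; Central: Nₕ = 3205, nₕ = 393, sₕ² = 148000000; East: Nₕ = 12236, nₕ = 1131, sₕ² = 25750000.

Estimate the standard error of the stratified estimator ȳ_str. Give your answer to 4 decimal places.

94.9770

Var(ȳ_str) = Σₕ Wₕ²(1 − fₕ)sₕ²/nₕ with Wₕ = Nₕ/N, N = 47971.
South: Wₕ = 0.37535178; term = 0.37535178²·(1 − 0.24064201)·196000000/4333 = 4839.3931.
North: Wₕ = 0.30276625; term = 0.30276625²·(1 − 0.22122005)·61300000/3213 = 1362.0073.
Central: Wₕ = 0.06681120; term = 0.06681120²·(1 − 0.12262090)·148000000/393 = 1474.8742.
East: Wₕ = 0.25507077; term = 0.25507077²·(1 − 0.09243217)·25750000/1131 = 1344.3586.
Sum = 9020.6332.
SE = √(9020.6332) = 94.9770.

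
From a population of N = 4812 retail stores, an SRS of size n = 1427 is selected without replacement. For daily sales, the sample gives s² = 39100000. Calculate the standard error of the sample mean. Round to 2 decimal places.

Under SRS without replacement, Var(ȳ) = (1 − f)·s²/n with f = n/N = 1427/4812 = 0.29655029.
Var(ȳ) = (1 − 0.29655029)·39100000/1427 = 0.70344971·27400.14 = 19274.621.
SE(ȳ) = √(19274.621) = 138.83.

138.83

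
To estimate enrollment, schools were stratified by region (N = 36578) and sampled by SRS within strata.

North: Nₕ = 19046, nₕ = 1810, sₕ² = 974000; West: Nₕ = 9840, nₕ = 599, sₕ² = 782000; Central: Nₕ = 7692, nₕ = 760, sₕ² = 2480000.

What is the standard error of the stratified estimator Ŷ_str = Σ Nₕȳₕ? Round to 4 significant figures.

Var(Ŷ_str) = Σₕ Nₕ²(1 − fₕ)sₕ²/nₕ.
North: 19046²·(1 − 1810/19046)·974000/1810 = 1.7665285 × 10^11.
West: 9840²·(1 − 599/9840)·782000/599 = 1.1871183 × 10^11.
Central: 7692²·(1 − 760/7692)·2480000/760 = 1.7399466 × 10^11.
Sum = 4.6935934 × 10^11.
SE = √(4.6935934 × 10^11) = 685100.

685100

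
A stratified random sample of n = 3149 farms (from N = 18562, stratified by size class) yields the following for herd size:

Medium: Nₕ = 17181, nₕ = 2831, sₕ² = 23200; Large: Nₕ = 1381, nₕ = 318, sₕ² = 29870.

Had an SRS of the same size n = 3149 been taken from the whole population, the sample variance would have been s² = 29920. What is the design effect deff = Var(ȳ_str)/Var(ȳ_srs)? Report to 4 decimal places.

0.7940

Var(ȳ_str) = Σ Wₕ²(1−fₕ)sₕ²/nₕ with Wₕ = Nₕ/18562:
  Medium: (17181/18562)²·(1−2831/17181)·23200/2831 = 5.8640669
  Large: (1381/18562)²·(1−318/1381)·29870/318 = 0.40020776
  → Var(ȳ_str) = 6.2642747.
Var(ȳ_srs) = (1 − 3149/18562)·29920/3149 = 7.8895338.
deff = 6.2642747 / 7.8895338 = 0.7940.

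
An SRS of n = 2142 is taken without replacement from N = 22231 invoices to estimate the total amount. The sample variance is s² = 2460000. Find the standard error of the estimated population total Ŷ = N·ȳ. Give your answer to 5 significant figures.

Var(Ŷ) = N²·Var(ȳ) = N²·(1 − n/N)·s²/n.
f = 2142/22231 = 0.09635194; Var(ȳ) = 0.90364806·2460000/2142 = 1037.8031.
Var(Ŷ) = 22231² · 1037.8031 = 5.1290031 × 10^11.
SE(Ŷ) = √(5.1290031 × 10^11) = 716170.

716170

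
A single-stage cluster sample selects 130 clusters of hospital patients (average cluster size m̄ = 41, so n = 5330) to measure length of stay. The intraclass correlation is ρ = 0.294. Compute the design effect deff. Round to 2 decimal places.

12.76

deff = 1 + (41 − 1)·0.294 = 1 + 11.76 = 12.76.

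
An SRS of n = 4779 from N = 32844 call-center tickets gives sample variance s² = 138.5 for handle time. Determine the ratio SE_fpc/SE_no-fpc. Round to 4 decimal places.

0.9244

f = n/N = 4779/32844 = 0.14550603.
SE_no-fpc = √(s²/n) = 0.17023795; SE_fpc = √((1−f)s²/n) = 0.15736599.
Ratio = √(1−f) = 0.92438843.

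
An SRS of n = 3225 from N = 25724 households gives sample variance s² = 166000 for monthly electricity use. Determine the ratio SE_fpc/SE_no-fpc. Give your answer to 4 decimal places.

f = n/N = 3225/25724 = 0.12536930.
SE_no-fpc = √(s²/n) = 7.1744594; SE_fpc = √((1−f)s²/n) = 6.7096759.
Ratio = √(1−f) = 0.93521692.

0.9352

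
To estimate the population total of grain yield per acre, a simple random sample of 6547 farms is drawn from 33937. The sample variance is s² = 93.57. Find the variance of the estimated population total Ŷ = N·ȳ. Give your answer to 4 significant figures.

1.328 × 10^7

Var(Ŷ) = N²·Var(ȳ) = N²·(1 − n/N)·s²/n.
f = 6547/33937 = 0.19291629; Var(ȳ) = 0.80708371·93.57/6547 = 0.011534874.
Var(Ŷ) = 33937² · 0.011534874 = 1.3284945 × 10^7.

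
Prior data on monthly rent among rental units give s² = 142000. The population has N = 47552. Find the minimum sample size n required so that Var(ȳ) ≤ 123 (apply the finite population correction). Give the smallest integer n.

Without fpc, n₀ = s²/D = 142000/123 = 1154.4715.
With fpc, (1 − n/N)·s²/n ≤ D requires n ≥ n₀/(1 + n₀/N) = 1154.4715/(1 + 1154.4715/47552) = 1127.1075.
Rounding up, n = 1128.

1128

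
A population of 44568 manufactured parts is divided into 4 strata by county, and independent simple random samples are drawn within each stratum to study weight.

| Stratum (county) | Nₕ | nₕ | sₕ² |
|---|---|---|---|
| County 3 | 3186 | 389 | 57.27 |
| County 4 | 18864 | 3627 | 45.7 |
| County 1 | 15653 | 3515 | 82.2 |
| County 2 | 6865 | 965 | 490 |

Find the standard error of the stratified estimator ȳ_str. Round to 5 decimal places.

0.12278

Var(ȳ_str) = Σₕ Wₕ²(1 − fₕ)sₕ²/nₕ with Wₕ = Nₕ/N, N = 44568.
County 3: Wₕ = 0.07148627; term = 0.07148627²·(1 − 0.12209667)·57.27/389 = 6.6049499 × 10^-4.
County 4: Wₕ = 0.42326333; term = 0.42326333²·(1 − 0.19227099)·45.7/3627 = 0.0018232894.
County 1: Wₕ = 0.35121612; term = 0.35121612²·(1 − 0.22455759)·82.2/3515 = 0.0022368915.
County 2: Wₕ = 0.15403428; term = 0.15403428²·(1 − 0.14056810)·490/965 = 0.010354164.
Sum = 0.01507484.
SE = √(0.01507484) = 0.12278.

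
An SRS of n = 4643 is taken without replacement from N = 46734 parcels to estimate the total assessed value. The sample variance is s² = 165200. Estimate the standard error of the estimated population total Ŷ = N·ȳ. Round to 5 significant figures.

264560

Var(Ŷ) = N²·Var(ȳ) = N²·(1 − n/N)·s²/n.
f = 4643/46734 = 0.09934951; Var(ȳ) = 0.90065049·165200/4643 = 32.045544.
Var(Ŷ) = 46734² · 32.045544 = 6.9989607 × 10^10.
SE(Ŷ) = √(6.9989607 × 10^10) = 264560.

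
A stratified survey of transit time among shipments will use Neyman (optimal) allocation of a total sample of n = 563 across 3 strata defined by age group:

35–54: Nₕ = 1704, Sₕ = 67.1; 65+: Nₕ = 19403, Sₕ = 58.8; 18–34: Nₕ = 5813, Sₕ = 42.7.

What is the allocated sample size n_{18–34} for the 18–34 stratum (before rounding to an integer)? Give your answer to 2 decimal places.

Neyman allocation: nₕ = n·NₕSₕ / Σⱼ NⱼSⱼ.
Σ NⱼSⱼ = 1704·67.1 + 19403·58.8 + 5813·42.7 = 1.5034499 × 10^6.
n_{18–34} = 563·5813·42.7 / (1.5034499 × 10^6) = 92.95.

92.95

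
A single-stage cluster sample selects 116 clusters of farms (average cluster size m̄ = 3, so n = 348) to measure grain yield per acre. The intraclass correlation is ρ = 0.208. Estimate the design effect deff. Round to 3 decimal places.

deff = 1 + (3 − 1)·0.208 = 1 + 0.416 = 1.416.

1.416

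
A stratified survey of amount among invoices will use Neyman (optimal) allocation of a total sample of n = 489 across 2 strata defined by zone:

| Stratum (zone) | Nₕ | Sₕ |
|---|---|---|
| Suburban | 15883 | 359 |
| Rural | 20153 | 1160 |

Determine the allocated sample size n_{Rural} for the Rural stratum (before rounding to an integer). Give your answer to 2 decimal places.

Neyman allocation: nₕ = n·NₕSₕ / Σⱼ NⱼSⱼ.
Σ NⱼSⱼ = 15883·359 + 20153·1160 = 2.9079477 × 10^7.
n_{Rural} = 489·20153·1160 / (2.9079477 × 10^7) = 393.12.

393.12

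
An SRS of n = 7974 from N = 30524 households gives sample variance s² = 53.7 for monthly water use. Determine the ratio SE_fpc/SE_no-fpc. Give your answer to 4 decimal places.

0.8595

f = n/N = 7974/30524 = 0.26123706.
SE_no-fpc = √(s²/n) = 0.082063309; SE_fpc = √((1−f)s²/n) = 0.070534498.
Ratio = √(1−f) = 0.85951320.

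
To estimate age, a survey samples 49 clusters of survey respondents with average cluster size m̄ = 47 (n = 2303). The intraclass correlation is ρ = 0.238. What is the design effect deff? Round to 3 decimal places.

11.948

deff = 1 + (47 − 1)·0.238 = 1 + 10.948 = 11.948.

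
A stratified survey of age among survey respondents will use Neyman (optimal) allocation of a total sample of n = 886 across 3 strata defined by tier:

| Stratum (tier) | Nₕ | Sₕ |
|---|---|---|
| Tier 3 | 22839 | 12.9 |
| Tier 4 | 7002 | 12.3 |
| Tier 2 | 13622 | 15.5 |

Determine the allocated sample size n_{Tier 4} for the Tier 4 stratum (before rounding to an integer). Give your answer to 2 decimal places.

Neyman allocation: nₕ = n·NₕSₕ / Σⱼ NⱼSⱼ.
Σ NⱼSⱼ = 22839·12.9 + 7002·12.3 + 13622·15.5 = 591888.7.
n_{Tier 4} = 886·7002·12.3 / 591888.7 = 128.92.

128.92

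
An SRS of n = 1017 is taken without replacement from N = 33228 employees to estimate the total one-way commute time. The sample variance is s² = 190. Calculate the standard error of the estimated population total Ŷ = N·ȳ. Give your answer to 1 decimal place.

Var(Ŷ) = N²·Var(ȳ) = N²·(1 − n/N)·s²/n.
f = 1017/33228 = 0.03060672; Var(ȳ) = 0.96939328·190/1017 = 0.18110592.
Var(Ŷ) = 33228² · 0.18110592 = 1.9995904 × 10^8.
SE(Ŷ) = √(1.9995904 × 10^8) = 14140.7.

14140.7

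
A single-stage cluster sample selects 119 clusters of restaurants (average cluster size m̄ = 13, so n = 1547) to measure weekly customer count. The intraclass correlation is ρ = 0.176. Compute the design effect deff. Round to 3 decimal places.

deff = 1 + (13 − 1)·0.176 = 1 + 2.112 = 3.112.

3.112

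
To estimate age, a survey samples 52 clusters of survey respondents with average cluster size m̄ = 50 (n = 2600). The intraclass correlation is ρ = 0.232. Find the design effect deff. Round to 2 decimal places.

12.37

deff = 1 + (50 − 1)·0.232 = 1 + 11.368 = 12.368.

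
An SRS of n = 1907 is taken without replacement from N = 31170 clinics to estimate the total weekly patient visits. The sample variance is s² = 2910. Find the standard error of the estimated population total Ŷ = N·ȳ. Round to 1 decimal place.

Var(Ŷ) = N²·Var(ȳ) = N²·(1 − n/N)·s²/n.
f = 1907/31170 = 0.06118062; Var(ȳ) = 0.93881938·2910/1907 = 1.432598.
Var(Ŷ) = 31170² · 1.432598 = 1.3918677 × 10^9.
SE(Ŷ) = √(1.3918677 × 10^9) = 37307.7.

37307.7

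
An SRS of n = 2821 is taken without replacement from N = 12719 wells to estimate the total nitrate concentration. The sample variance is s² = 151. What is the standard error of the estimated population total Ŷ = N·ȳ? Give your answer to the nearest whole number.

Var(Ŷ) = N²·Var(ȳ) = N²·(1 − n/N)·s²/n.
f = 2821/12719 = 0.22179417; Var(ȳ) = 0.77820583·151/2821 = 0.041655116.
Var(Ŷ) = 12719² · 0.041655116 = 6.7386715 × 10^6.
SE(Ŷ) = √(6.7386715 × 10^6) = 2596.

2596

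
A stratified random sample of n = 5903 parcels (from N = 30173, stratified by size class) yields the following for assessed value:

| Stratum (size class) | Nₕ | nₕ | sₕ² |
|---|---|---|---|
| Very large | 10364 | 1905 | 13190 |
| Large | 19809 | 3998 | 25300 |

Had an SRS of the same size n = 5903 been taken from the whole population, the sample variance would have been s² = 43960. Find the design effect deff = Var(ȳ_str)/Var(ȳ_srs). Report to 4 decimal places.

Var(ȳ_str) = Σ Wₕ²(1−fₕ)sₕ²/nₕ with Wₕ = Nₕ/30173:
  Very large: (10364/30173)²·(1−1905/10364)·13190/1905 = 0.66674422
  Large: (19809/30173)²·(1−3998/19809)·25300/3998 = 2.1770211
  → Var(ȳ_str) = 2.8437653.
Var(ȳ_srs) = (1 − 5903/30173)·43960/5903 = 5.9901291.
deff = 2.8437653 / 5.9901291 = 0.4747.

0.4747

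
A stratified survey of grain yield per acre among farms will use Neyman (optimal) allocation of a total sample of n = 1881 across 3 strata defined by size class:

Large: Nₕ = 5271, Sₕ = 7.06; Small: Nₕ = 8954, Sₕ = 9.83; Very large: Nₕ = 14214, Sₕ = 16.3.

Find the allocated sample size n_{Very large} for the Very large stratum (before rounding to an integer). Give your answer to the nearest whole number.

Neyman allocation: nₕ = n·NₕSₕ / Σⱼ NⱼSⱼ.
Σ NⱼSⱼ = 5271·7.06 + 8954·9.83 + 14214·16.3 = 356919.28.
n_{Very large} = 1881·14214·16.3 / 356919.28 = 1221.

1221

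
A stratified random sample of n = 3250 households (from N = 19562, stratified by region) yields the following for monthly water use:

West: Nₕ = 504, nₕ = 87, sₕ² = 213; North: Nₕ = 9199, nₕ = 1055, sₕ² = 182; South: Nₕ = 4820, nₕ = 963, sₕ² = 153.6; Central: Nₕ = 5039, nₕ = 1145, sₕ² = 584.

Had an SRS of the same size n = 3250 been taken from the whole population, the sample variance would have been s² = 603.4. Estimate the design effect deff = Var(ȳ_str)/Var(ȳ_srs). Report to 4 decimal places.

0.4458

Var(ȳ_str) = Σ Wₕ²(1−fₕ)sₕ²/nₕ with Wₕ = Nₕ/19562:
  West: (504/19562)²·(1−87/504)·213/87 = 0.0013446227
  North: (9199/19562)²·(1−1055/9199)·182/1055 = 0.03377309
  South: (4820/19562)²·(1−963/4820)·153.6/963 = 0.0077488115
  Central: (5039/19562)²·(1−1145/5039)·584/1145 = 0.026152979
  → Var(ȳ_str) = 0.069019503.
Var(ȳ_srs) = (1 − 3250/19562)·603.4/3250 = 0.15481602.
deff = 0.069019503 / 0.15481602 = 0.4458.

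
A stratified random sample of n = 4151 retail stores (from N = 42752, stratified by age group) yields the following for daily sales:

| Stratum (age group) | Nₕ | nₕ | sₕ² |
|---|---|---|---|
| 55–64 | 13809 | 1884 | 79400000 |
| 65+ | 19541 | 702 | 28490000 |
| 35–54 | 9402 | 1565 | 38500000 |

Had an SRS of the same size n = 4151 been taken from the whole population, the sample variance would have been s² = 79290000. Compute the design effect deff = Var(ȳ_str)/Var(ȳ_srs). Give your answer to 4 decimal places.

0.7516

Var(ȳ_str) = Σ Wₕ²(1−fₕ)sₕ²/nₕ with Wₕ = Nₕ/42752:
  55–64: (13809/42752)²·(1−1884/13809)·79400000/1884 = 3797.059
  65+: (19541/42752)²·(1−702/19541)·28490000/702 = 8174.2345
  35–54: (9402/42752)²·(1−1565/9402)·38500000/1565 = 991.7532
  → Var(ȳ_str) = 12963.047.
Var(ȳ_srs) = (1 − 4151/42752)·79290000/4151 = 17246.771.
deff = 12963.047 / 17246.771 = 0.7516.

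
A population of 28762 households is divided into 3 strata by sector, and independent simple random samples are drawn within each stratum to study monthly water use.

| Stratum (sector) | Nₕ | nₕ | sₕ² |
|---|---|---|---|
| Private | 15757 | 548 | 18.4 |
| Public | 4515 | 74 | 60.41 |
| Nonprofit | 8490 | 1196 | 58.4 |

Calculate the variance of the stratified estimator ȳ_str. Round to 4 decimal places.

0.0332

Var(ȳ_str) = Σₕ Wₕ²(1 − fₕ)sₕ²/nₕ with Wₕ = Nₕ/N, N = 28762.
Private: Wₕ = 0.54784090; term = 0.54784090²·(1 − 0.03477819)·18.4/548 = 0.0097268741.
Public: Wₕ = 0.15697796; term = 0.15697796²·(1 − 0.01638981)·60.41/74 = 0.019786887.
Nonprofit: Wₕ = 0.29518114; term = 0.29518114²·(1 − 0.14087161)·58.4/1196 = 0.0036552489.
Sum = 0.03316901.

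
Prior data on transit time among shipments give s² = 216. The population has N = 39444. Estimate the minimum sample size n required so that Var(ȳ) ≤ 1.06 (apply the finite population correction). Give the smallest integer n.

203

Without fpc, n₀ = s²/D = 216/1.06 = 203.7736.
With fpc, (1 − n/N)·s²/n ≤ D requires n ≥ n₀/(1 + n₀/N) = 203.7736/(1 + 203.7736/39444) = 202.7263.
Rounding up, n = 203.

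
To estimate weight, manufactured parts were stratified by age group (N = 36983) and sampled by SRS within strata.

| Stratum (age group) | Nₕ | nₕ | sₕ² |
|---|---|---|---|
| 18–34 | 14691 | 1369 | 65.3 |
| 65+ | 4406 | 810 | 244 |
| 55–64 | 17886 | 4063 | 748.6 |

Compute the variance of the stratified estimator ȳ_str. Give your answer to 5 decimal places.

Var(ȳ_str) = Σₕ Wₕ²(1 − fₕ)sₕ²/nₕ with Wₕ = Nₕ/N, N = 36983.
18–34: Wₕ = 0.39723657; term = 0.39723657²·(1 − 0.09318630)·65.3/1369 = 0.0068253707.
65+: Wₕ = 0.11913582; term = 0.11913582²·(1 − 0.18384022)·244/810 = 0.0034895121.
55–64: Wₕ = 0.48362761; term = 0.48362761²·(1 − 0.22716091)·748.6/4063 = 0.03330537.
Sum = 0.043620253.

0.04362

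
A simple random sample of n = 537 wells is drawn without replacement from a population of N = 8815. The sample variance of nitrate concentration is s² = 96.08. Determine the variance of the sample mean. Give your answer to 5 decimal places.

Under SRS without replacement, Var(ȳ) = (1 − f)·s²/n with f = n/N = 537/8815 = 0.06091889.
Var(ȳ) = (1 − 0.06091889)·96.08/537 = 0.93908111·0.17891993 = 0.16802032.

0.16802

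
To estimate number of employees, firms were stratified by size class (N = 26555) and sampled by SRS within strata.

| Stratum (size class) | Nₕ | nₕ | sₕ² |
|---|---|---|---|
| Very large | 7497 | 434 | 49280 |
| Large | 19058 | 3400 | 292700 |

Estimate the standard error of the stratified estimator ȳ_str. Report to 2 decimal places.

Var(ȳ_str) = Σₕ Wₕ²(1 − fₕ)sₕ²/nₕ with Wₕ = Nₕ/N, N = 26555.
Very large: Wₕ = 0.28231971; term = 0.28231971²·(1 − 0.05788982)·49280/434 = 8.5263877.
Large: Wₕ = 0.71768029; term = 0.71768029²·(1 − 0.17840277)·292700/3400 = 36.430473.
Sum = 44.956861.
SE = √(44.956861) = 6.70.

6.70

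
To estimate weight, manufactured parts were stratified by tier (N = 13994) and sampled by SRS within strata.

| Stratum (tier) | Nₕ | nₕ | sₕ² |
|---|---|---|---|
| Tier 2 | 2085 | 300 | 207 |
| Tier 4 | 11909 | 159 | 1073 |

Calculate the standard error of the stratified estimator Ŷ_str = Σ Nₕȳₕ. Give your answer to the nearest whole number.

Var(Ŷ_str) = Σₕ Nₕ²(1 − fₕ)sₕ²/nₕ.
Tier 2: 2085²·(1 − 300/2085)·207/300 = 2.5679902 × 10^6.
Tier 4: 11909²·(1 − 159/11909)·1073/159 = 9.4431255 × 10^8.
Sum = 9.4688054 × 10^8.
SE = √(9.4688054 × 10^8) = 30771.

30771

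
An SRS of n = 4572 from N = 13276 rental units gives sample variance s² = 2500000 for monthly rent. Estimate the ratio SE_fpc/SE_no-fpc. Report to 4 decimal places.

f = n/N = 4572/13276 = 0.34438084.
SE_no-fpc = √(s²/n) = 23.383897; SE_fpc = √((1−f)s²/n) = 18.934015.
Ratio = √(1−f) = 0.80970313.

0.8097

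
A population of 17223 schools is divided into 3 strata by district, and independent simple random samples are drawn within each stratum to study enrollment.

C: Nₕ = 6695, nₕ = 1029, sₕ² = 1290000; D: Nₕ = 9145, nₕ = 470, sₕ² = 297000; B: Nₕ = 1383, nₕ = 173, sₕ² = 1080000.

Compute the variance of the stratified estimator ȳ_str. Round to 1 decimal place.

364.5

Var(ȳ_str) = Σₕ Wₕ²(1 − fₕ)sₕ²/nₕ with Wₕ = Nₕ/N, N = 17223.
C: Wₕ = 0.38872438; term = 0.38872438²·(1 − 0.15369679)·1290000/1029 = 160.31859.
D: Wₕ = 0.53097602; term = 0.53097602²·(1 − 0.05139420)·297000/470 = 169.00291.
B: Wₕ = 0.08029960; term = 0.08029960²·(1 − 0.12509038)·1080000/173 = 35.218236.
Sum = 364.53974.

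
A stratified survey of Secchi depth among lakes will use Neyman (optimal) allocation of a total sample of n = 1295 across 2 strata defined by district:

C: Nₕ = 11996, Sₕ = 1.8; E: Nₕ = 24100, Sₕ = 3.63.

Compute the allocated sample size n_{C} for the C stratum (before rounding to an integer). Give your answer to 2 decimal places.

Neyman allocation: nₕ = n·NₕSₕ / Σⱼ NⱼSⱼ.
Σ NⱼSⱼ = 11996·1.8 + 24100·3.63 = 109075.8.
n_{C} = 1295·11996·1.8 / 109075.8 = 256.36.

256.36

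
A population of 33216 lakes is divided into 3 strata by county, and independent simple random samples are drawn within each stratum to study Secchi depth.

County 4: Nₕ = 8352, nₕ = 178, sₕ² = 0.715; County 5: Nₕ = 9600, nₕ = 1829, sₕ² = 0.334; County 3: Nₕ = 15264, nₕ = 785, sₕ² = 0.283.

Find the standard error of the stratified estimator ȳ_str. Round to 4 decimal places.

Var(ȳ_str) = Σₕ Wₕ²(1 − fₕ)sₕ²/nₕ with Wₕ = Nₕ/N, N = 33216.
County 4: Wₕ = 0.25144509; term = 0.25144509²·(1 − 0.02131226)·0.715/178 = 2.4855156 × 10^-4.
County 5: Wₕ = 0.28901734; term = 0.28901734²·(1 − 0.19052083)·0.334/1829 = 1.2347705 × 10^-5.
County 3: Wₕ = 0.45953757; term = 0.45953757²·(1 − 0.05142820)·0.283/785 = 7.221527 × 10^-5.
Sum = 3.3311454 × 10^-4.
SE = √(3.3311454 × 10^-4) = 0.0183.

0.0183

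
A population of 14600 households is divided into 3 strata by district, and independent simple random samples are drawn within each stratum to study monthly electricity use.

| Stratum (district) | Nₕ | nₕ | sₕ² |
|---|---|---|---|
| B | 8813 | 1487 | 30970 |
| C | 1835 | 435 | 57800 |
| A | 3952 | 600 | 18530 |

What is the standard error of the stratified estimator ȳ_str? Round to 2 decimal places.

3.14

Var(ȳ_str) = Σₕ Wₕ²(1 − fₕ)sₕ²/nₕ with Wₕ = Nₕ/N, N = 14600.
B: Wₕ = 0.60363014; term = 0.60363014²·(1 − 0.16872802)·30970/1487 = 6.3083417.
C: Wₕ = 0.12568493; term = 0.12568493²·(1 − 0.23705722)·57800/435 = 1.6013895.
A: Wₕ = 0.27068493; term = 0.27068493²·(1 − 0.15182186)·18530/600 = 1.9192847.
Sum = 9.8290159.
SE = √(9.8290159) = 3.14.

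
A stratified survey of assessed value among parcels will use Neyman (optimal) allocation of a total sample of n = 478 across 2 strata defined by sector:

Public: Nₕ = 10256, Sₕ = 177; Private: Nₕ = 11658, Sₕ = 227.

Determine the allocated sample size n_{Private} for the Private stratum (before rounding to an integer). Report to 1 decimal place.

283.5

Neyman allocation: nₕ = n·NₕSₕ / Σⱼ NⱼSⱼ.
Σ NⱼSⱼ = 10256·177 + 11658·227 = 4.461678 × 10^6.
n_{Private} = 478·11658·227 / (4.461678 × 10^6) = 283.5.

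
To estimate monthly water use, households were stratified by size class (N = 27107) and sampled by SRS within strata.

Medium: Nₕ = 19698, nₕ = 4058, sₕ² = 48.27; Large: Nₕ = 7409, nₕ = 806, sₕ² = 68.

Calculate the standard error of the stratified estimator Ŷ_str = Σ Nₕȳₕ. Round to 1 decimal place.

Var(Ŷ_str) = Σₕ Nₕ²(1 − fₕ)sₕ²/nₕ.
Medium: 19698²·(1 − 4058/19698)·48.27/4058 = 3.6645794 × 10^6.
Large: 7409²·(1 − 806/7409)·68/806 = 4.1273829 × 10^6.
Sum = 7.7919623 × 10^6.
SE = √(7.7919623 × 10^6) = 2791.4.

2791.4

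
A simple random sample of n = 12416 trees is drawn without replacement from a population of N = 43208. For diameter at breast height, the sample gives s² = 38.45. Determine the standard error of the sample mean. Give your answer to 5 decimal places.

Under SRS without replacement, Var(ȳ) = (1 − f)·s²/n with f = n/N = 12416/43208 = 0.28735419.
Var(ȳ) = (1 − 0.28735419)·38.45/12416 = 0.71264581·0.0030968106 = 0.0022069291.
SE(ȳ) = √(0.0022069291) = 0.04698.

0.04698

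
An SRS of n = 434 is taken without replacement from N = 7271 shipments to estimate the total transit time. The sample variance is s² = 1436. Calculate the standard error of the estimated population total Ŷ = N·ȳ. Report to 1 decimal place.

Var(Ŷ) = N²·Var(ȳ) = N²·(1 − n/N)·s²/n.
f = 434/7271 = 0.05968918; Var(ȳ) = 0.94031082·1436/434 = 3.1112589.
Var(Ŷ) = 7271² · 3.1112589 = 1.644843 × 10^8.
SE(Ŷ) = √(1.644843 × 10^8) = 12825.1.

12825.1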